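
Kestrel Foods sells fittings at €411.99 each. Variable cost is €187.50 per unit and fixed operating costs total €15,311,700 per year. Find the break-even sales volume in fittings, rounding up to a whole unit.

Unit CM = price − variable cost = €411.99 − €187.50 = €224.49.
Break-even volume = fixed costs ÷ CM per unit = €15,311,700 ÷ €224.49 = 68,206.60, so 68,207 fittings.

68,207 fittings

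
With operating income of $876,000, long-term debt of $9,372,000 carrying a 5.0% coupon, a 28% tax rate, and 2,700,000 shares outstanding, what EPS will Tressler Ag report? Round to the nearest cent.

$0.11

Interest = $468,600.00, so EBT = $876,000 − $468,600.00 = $407,400.00.
After tax at 28%: net income = $407,400.00 × 0.72 = $293,328.00.
Per share: $293,328.00 / 2,700,000 shares = $0.11.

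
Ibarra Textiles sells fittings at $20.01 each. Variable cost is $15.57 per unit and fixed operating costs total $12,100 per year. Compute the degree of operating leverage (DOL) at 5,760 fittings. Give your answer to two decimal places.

Total contribution margin = 5,760 × $4.44 = $25,574.40.
Operating income = contribution − fixed costs = $25,574.40 − $12,100 = $13,474.40.
So DOL = total CM / EBIT = $25,574.40 / $13,474.40 = 1.8980.

1.90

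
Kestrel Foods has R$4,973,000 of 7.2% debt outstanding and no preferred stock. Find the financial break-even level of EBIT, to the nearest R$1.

R$358,056

Annual interest = 7.2% × R$4,973,000 = R$358,056.00.
Without preferred stock the financial break-even is simply EBIT = interest = R$358,056.00.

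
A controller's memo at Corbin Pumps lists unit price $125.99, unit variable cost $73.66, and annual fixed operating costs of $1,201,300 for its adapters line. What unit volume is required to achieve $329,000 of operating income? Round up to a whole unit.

Each unit contributes $125.99 − $73.66 = $52.33.
Required volume = (fixed costs + target profit) ÷ CM = ($1,201,300 + $329,000) ÷ $52.33 = 29,243.26, so 29,244 adapters.

29,244 adapters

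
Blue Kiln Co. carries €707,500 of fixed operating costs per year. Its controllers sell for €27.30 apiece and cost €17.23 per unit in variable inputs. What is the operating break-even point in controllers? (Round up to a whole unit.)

Unit CM = price − variable cost = €27.30 − €17.23 = €10.07.
Units to break even: €707,500 ÷ €10.07 = 70,258.19, rounded up to 70,259.

70,259 controllers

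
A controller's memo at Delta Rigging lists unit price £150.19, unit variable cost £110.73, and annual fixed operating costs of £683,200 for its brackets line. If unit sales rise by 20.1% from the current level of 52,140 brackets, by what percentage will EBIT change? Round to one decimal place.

+30.1%

Contribution at this volume is 52,140 × £39.46 = £2,057,444.40.
EBIT = £2,057,444.40 − £683,200 = £1,374,244.40.
Degree of operating leverage = £2,057,444.40 / £1,374,244.40 = 1.4971.
Operating income changes by 1.4971 × +20.1% = +30.1%.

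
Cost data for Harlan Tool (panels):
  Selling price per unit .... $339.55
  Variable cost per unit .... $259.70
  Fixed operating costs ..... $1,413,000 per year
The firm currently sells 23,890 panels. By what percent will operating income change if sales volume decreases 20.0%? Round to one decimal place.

-77.1%

Total contribution margin = 23,890 × $79.85 = $1,907,616.50.
Subtracting fixed costs: EBIT = $1,907,616.50 − $1,413,000 = $494,616.50.
So DOL = total CM / EBIT = $1,907,616.50 / $494,616.50 = 3.8568.
%ΔEBIT = DOL × %ΔSales = 3.8568 × -20.0% = -77.1%.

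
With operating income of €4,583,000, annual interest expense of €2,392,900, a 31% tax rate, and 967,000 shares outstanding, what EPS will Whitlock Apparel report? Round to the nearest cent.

Interest = €2,392,900.00, so EBT = €4,583,000 − €2,392,900.00 = €2,190,100.00.
Net income = €2,190,100.00 × (1 − 0.31) = €1,511,169.00.
EPS = €1,511,169.00 ÷ 967,000 = €1.56.

€1.56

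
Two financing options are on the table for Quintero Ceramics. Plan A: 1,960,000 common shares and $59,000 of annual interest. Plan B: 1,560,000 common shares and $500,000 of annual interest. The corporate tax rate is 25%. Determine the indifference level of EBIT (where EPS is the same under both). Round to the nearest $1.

At indifference, (EBIT − 59,000)(1 − t)/1,960,000 = (EBIT − 500,000)(1 − t)/1,560,000.
Cancelling (1 − t) and cross-multiplying: 1,560,000·(EBIT − 59,000) = 1,960,000·(EBIT − 500,000).
EBIT × (1,960,000 − 1,560,000) = 500,000 × 1,960,000 − 59,000 × 1,560,000 = 887,960,000,000, so EBIT = 887,960,000,000 ÷ 400,000 = 2,219,900.00.

$2,219,900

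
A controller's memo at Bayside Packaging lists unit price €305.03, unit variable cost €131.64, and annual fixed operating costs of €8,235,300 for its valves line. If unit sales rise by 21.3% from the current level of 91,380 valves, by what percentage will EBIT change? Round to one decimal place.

+44.4%

At 91,380 units, contribution = 91,380 × €173.39 = €15,844,378.20.
Subtracting fixed costs: EBIT = €15,844,378.20 − €8,235,300 = €7,609,078.20.
So DOL = total CM / EBIT = €15,844,378.20 / €7,609,078.20 = 2.0823.
%ΔEBIT = DOL × %ΔSales = 2.0823 × +21.3% = +44.4%.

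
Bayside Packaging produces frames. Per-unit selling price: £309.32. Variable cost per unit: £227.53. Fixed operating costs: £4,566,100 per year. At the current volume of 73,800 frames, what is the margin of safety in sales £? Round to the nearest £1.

£5,559,372

Contribution margin per unit = £309.32 − £227.53 = £81.79. Break-even units = £4,566,100 ÷ £81.79 = 55,827.12; break-even revenue = 55,827.12 × £309.32 = £17,268,444.21.
Actual sales revenue = 73,800 × £309.32 = £22,827,816.00.
Margin of safety = £22,827,816.00 − £17,268,444.21 = £5,559,372.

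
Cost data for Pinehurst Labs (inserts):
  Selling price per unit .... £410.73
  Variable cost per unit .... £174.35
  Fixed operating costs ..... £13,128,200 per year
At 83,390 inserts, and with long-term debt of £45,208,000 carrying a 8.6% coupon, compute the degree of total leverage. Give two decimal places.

At 83,390 units, contribution = 83,390 × £236.38 = £19,711,728.20.
Operating income = contribution − fixed costs = £19,711,728.20 − £13,128,200 = £6,583,528.20. Interest = £3,887,888.00, so EBIT − I = £2,695,640.20.
Degree of total leverage = total CM / (EBIT − interest) = £19,711,728.20 / £2,695,640.20 = 7.3124.

7.31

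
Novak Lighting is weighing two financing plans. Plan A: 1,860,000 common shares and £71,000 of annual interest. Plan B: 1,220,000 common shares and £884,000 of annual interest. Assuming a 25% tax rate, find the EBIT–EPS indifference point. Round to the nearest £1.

At indifference, (EBIT − 71,000)(1 − t)/1,860,000 = (EBIT − 884,000)(1 − t)/1,220,000.
The (1 − t) factor cancels: (EBIT − 71,000) × 1,220,000 = (EBIT − 884,000) × 1,860,000.
EBIT × (1,860,000 − 1,220,000) = 884,000 × 1,860,000 − 71,000 × 1,220,000 = 1,557,620,000,000, so EBIT = 1,557,620,000,000 ÷ 640,000 = 2,433,781.25.

£2,433,781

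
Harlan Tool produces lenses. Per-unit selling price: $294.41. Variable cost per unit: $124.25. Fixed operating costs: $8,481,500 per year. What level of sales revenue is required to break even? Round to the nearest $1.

Contribution margin per unit = $294.41 − $124.25 = $170.16, a CM ratio of $170.16 ÷ $294.41 = 0.5780.
Break-even revenue = fixed costs × price ÷ CM = $8,481,500 × $294.41 ÷ $170.16 = $14,674,650.

$14,674,650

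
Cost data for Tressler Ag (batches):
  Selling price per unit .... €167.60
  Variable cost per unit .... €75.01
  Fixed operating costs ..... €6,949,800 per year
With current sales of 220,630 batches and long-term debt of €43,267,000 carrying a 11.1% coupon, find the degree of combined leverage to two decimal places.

2.35

Contribution at this volume is 220,630 × €92.59 = €20,428,131.70.
EBIT = €20,428,131.70 − €6,949,800 = €13,478,331.70. Interest = €4,802,637.00.
DOL = €20,428,131.70 ÷ €13,478,331.70 = 1.5156; DFL = €13,478,331.70 ÷ €8,675,694.70 = 1.5536.
DCL = DOL × DFL = 1.5156 × 1.5536 = 2.3546.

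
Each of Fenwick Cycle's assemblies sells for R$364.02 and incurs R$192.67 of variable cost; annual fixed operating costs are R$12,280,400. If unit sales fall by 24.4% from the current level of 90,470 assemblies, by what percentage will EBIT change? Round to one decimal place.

Total contribution margin = 90,470 × R$171.35 = R$15,502,034.50.
Operating income = contribution − fixed costs = R$15,502,034.50 − R$12,280,400 = R$3,221,634.50.
So DOL = total CM / EBIT = R$15,502,034.50 / R$3,221,634.50 = 4.8119.
Operating income changes by 4.8119 × -24.4% = -117.4%.

-117.4%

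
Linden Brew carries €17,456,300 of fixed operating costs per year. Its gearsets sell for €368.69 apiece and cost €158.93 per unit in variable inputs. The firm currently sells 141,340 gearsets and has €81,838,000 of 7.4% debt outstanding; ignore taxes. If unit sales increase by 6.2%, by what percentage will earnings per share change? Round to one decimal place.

+30.0%

Contribution at this volume is 141,340 × €209.76 = €29,647,478.40.
Subtracting fixed costs: EBIT = €29,647,478.40 − €17,456,300 = €12,191,178.40.
Interest = €6,056,012.00, so EBIT − I = €6,135,166.40.
DCL = total CM / (EBIT − I) = €29,647,478.40 / €6,135,166.40 = 4.8324.
%ΔEPS = DCL × %ΔSales = 4.8324 × +6.2% = +30.0%.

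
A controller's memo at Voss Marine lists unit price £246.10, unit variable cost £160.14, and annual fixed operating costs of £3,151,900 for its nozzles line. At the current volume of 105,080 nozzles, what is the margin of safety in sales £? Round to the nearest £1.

Each unit contributes £246.10 − £160.14 = £85.96. Break-even units = £3,151,900 ÷ £85.96 = 36,667.05; break-even revenue = 36,667.05 × £246.10 = £9,023,762.10.
Actual sales revenue = 105,080 × £246.10 = £25,860,188.00.
Margin of safety = £25,860,188.00 − £9,023,762.10 = £16,836,426.

£16,836,426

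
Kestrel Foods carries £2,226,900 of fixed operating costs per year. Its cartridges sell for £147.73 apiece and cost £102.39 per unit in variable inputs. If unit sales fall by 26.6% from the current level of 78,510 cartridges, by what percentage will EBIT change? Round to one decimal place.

At 78,510 units, contribution = 78,510 × £45.34 = £3,559,643.40.
Operating income = contribution − fixed costs = £3,559,643.40 − £2,226,900 = £1,332,743.40.
Degree of operating leverage = £3,559,643.40 / £1,332,743.40 = 2.6709.
%ΔEBIT = DOL × %ΔSales = 2.6709 × -26.6% = -71.0%.

-71.0%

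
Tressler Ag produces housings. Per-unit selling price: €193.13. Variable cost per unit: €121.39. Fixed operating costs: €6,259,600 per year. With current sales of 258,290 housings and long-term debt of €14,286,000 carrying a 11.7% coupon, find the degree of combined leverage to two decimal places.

1.75

At 258,290 units, contribution = 258,290 × €71.74 = €18,529,724.60.
Subtracting fixed costs: EBIT = €18,529,724.60 − €6,259,600 = €12,270,124.60. Interest = €1,671,462.00, so EBIT − I = €10,598,662.60.
DCL = contribution ÷ (EBIT − I) = €18,529,724.60 ÷ €10,598,662.60 = 1.7483.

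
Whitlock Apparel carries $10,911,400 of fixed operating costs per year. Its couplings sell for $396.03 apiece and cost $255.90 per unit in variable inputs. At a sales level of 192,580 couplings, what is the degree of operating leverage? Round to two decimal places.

1.68

At 192,580 units, contribution = 192,580 × $140.13 = $26,986,235.40.
EBIT = $26,986,235.40 − $10,911,400 = $16,074,835.40.
Degree of operating leverage = $26,986,235.40 / $16,074,835.40 = 1.6788.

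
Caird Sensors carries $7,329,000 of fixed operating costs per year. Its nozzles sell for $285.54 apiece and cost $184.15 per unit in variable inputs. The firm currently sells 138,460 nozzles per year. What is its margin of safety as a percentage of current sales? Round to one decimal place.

47.8%

Each unit contributes $285.54 − $184.15 = $101.39. Break-even units = $7,329,000 ÷ $101.39 = 72,285.24; break-even revenue = 72,285.24 × $285.54 = $20,640,326.07.
Current sales = 138,460 × $285.54 = $39,535,868.40.
Margin of safety = ($39,535,868.40 − $20,640,326.07) ÷ $39,535,868.40 = 47.8%.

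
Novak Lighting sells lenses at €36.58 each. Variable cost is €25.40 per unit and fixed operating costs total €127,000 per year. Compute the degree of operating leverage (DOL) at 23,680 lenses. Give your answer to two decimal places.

Contribution at this volume is 23,680 × €11.18 = €264,742.40.
Operating income = contribution − fixed costs = €264,742.40 − €127,000 = €137,742.40.
So DOL = total CM / EBIT = €264,742.40 / €137,742.40 = 1.9220.

1.92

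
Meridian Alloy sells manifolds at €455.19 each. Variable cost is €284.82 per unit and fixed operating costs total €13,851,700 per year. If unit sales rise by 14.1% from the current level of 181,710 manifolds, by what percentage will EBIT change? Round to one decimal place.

At 181,710 units, contribution = 181,710 × €170.37 = €30,957,932.70.
Operating income = contribution − fixed costs = €30,957,932.70 − €13,851,700 = €17,106,232.70.
Degree of operating leverage = €30,957,932.70 / €17,106,232.70 = 1.8097.
So EBIT moves 1.8097 × (+14.1%) = +25.5%.

+25.5%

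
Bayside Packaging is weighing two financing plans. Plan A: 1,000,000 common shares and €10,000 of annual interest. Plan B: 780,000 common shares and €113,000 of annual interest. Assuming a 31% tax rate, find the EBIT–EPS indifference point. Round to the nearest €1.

€478,182

Set EPS_A = EPS_B: (EBIT − €10,000)(1 − 0.31) ÷ 1,000,000 = (EBIT − €113,000)(1 − 0.31) ÷ 780,000.
Cancelling (1 − t) and cross-multiplying: 780,000·(EBIT − 10,000) = 1,000,000·(EBIT − 113,000).
EBIT × (1,000,000 − 780,000) = 113,000 × 1,000,000 − 10,000 × 780,000 = 105,200,000,000, so EBIT = 105,200,000,000 ÷ 220,000 = 478,181.82.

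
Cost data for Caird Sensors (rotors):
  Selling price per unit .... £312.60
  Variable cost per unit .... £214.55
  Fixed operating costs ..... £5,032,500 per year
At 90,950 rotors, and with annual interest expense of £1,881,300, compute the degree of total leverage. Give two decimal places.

At 90,950 units, contribution = 90,950 × £98.05 = £8,917,647.50.
Subtracting fixed costs: EBIT = £8,917,647.50 − £5,032,500 = £3,885,147.50. Interest = £1,881,300.00, so EBIT − I = £2,003,847.50.
DCL = contribution ÷ (EBIT − I) = £8,917,647.50 ÷ £2,003,847.50 = 4.4503.

4.45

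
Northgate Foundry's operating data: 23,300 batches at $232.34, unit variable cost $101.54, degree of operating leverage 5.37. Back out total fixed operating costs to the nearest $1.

Contribution at this volume is 23,300 × $130.80 = $3,047,640.00.
Since DOL = CM ÷ EBIT, EBIT = $3,047,640.00 ÷ 5.37 = $567,530.73.
Fixed costs = CM − EBIT = $3,047,640.00 − $567,530.73 = $2,480,109.

$2,480,109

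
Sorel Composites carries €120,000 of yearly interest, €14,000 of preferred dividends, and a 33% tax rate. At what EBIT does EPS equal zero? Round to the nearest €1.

Grossing the preferred dividend up to pre-tax terms: €14,000 / (1 − 0.33) = €20,895.52.
EPS = 0 when EBIT covers interest plus the pre-tax preferred burden: €120,000 + €20,895.52 = €140,895.52.

€140,896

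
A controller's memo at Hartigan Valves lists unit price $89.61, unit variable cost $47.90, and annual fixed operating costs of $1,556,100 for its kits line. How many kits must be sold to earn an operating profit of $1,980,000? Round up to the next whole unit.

84,779 kits

Each unit contributes $89.61 − $47.90 = $41.71.
Need Q such that Q × $41.71 − $1,556,100 = $1,980,000, i.e. Q = $3,536,100 / $41.71 = 84,778.23 → 84,779.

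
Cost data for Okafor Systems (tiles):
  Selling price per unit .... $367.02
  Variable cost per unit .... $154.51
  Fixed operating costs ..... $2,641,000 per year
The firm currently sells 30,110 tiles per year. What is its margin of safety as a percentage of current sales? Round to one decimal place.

Contribution margin per unit = $367.02 − $154.51 = $212.51. Break-even units = $2,641,000 ÷ $212.51 = 12,427.65; break-even revenue = 12,427.65 × $367.02 = $4,561,196.27.
Current sales = 30,110 × $367.02 = $11,050,972.20.
Margin of safety = ($11,050,972.20 − $4,561,196.27) ÷ $11,050,972.20 = 58.7%.

58.7%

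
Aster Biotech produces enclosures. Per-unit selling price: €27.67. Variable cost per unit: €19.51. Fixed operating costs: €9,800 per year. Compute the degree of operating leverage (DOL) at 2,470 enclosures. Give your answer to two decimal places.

Contribution at this volume is 2,470 × €8.16 = €20,155.20.
Operating income = contribution − fixed costs = €20,155.20 − €9,800 = €10,355.20.
So DOL = total CM / EBIT = €20,155.20 / €10,355.20 = 1.9464.

1.95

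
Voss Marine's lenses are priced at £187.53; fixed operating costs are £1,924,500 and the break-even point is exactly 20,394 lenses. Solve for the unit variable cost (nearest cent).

Contribution per unit must be FC / Q = £1,924,500 / 20,394 = £94.3660.
Hence VC = price − CM = £187.53 − £94.3660 = £93.16.

£93.16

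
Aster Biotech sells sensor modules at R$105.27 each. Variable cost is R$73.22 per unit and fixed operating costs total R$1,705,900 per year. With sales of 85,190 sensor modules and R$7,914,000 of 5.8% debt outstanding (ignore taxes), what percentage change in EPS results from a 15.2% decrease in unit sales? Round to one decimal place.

Total contribution margin = 85,190 × R$32.05 = R$2,730,339.50.
Subtracting fixed costs: EBIT = R$2,730,339.50 − R$1,705,900 = R$1,024,439.50.
After interest of R$459,012.00, pre-tax earnings = R$565,427.50.
Degree of combined leverage = contribution ÷ (EBIT − I) = R$2,730,339.50 ÷ R$565,427.50 = 4.8288.
%ΔEPS = DCL × %ΔSales = 4.8288 × -15.2% = -73.4%.

-73.4%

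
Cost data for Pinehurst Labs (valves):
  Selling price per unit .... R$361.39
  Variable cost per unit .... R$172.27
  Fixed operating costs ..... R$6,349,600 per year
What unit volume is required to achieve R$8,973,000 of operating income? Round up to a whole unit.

81,021 valves

Each unit contributes R$361.39 − R$172.27 = R$189.12.
Required volume = (fixed costs + target profit) ÷ CM = (R$6,349,600 + R$8,973,000) ÷ R$189.12 = 81,020.52, so 81,021 valves.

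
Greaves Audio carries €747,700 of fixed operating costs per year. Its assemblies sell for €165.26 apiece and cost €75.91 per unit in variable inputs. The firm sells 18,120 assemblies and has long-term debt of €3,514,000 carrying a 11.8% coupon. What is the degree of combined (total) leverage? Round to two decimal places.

At 18,120 units, contribution = 18,120 × €89.35 = €1,619,022.00.
Subtracting fixed costs: EBIT = €1,619,022.00 − €747,700 = €871,322.00. Interest = €414,652.00.
DOL = €1,619,022.00 ÷ €871,322.00 = 1.8581; DFL = €871,322.00 ÷ €456,670.00 = 1.9080.
DCL = DOL × DFL = 1.8581 × 1.9080 = 3.5453.

3.55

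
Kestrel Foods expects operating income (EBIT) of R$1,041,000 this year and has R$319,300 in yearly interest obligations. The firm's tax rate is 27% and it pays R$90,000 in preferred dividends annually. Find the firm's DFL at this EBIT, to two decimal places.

Annual interest charges come to R$319,300.00.
Preferred dividends grossed up pre-tax: R$90,000 / (1 − 0.27) = R$123,287.67.
DFL = EBIT ÷ [EBIT − I − D_p/(1−t)] = R$1,041,000 ÷ [R$1,041,000 − R$319,300.00 − R$123,287.67] = R$1,041,000 ÷ R$598,412.33 = 1.7396.

1.74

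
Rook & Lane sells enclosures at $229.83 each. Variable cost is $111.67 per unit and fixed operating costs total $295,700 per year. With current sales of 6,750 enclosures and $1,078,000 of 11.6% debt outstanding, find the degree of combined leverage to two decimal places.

2.12

Total contribution margin = 6,750 × $118.16 = $797,580.00.
Subtracting fixed costs: EBIT = $797,580.00 − $295,700 = $501,880.00. Interest = $125,048.00, so EBIT − I = $376,832.00.
Degree of total leverage = total CM / (EBIT − interest) = $797,580.00 / $376,832.00 = 2.1165.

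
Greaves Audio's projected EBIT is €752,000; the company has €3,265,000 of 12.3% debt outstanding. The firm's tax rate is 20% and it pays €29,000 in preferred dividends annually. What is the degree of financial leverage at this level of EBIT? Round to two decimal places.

2.39

Interest = €401,595.00.
Preferred dividends grossed up pre-tax: €29,000 / (1 − 0.20) = €36,250.00.
DFL = EBIT ÷ [EBIT − I − D_p/(1−t)] = €752,000 ÷ [€752,000 − €401,595.00 − €36,250.00] = €752,000 ÷ €314,155.00 = 2.3937.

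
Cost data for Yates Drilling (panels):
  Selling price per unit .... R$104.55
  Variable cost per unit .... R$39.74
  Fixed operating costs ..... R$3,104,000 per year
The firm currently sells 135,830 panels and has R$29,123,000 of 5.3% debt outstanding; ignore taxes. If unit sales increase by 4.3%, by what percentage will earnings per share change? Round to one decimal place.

+9.1%

Total contribution margin = 135,830 × R$64.81 = R$8,803,142.30.
Subtracting fixed costs: EBIT = R$8,803,142.30 − R$3,104,000 = R$5,699,142.30.
Interest = R$1,543,519.00, so EBIT − I = R$4,155,623.30.
DCL = total CM / (EBIT − I) = R$8,803,142.30 / R$4,155,623.30 = 2.1184.
%ΔEPS = DCL × %ΔSales = 2.1184 × +4.3% = +9.1%.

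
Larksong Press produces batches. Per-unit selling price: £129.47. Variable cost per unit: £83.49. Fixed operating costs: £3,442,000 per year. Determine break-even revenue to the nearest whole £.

£9,691,947

Contribution margin per unit = £129.47 − £83.49 = £45.98, a CM ratio of £45.98 ÷ £129.47 = 0.3551.
Break-even sales = FC ÷ CM ratio = £3,442,000 × £129.47 / £45.98 = £9,691,947.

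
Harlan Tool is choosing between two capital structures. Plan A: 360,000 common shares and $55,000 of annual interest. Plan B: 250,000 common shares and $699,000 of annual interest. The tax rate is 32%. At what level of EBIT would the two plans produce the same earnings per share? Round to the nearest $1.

At indifference, (EBIT − 55,000)(1 − t)/360,000 = (EBIT − 699,000)(1 − t)/250,000.
Cancelling (1 − t) and cross-multiplying: 250,000·(EBIT − 55,000) = 360,000·(EBIT − 699,000).
EBIT × (360,000 − 250,000) = 699,000 × 360,000 − 55,000 × 250,000 = 237,890,000,000, so EBIT = 237,890,000,000 ÷ 110,000 = 2,162,636.36.

$2,162,636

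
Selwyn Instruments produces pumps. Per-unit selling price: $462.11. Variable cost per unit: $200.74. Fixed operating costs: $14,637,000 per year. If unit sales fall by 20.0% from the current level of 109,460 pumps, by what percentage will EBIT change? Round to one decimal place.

Total contribution margin = 109,460 × $261.37 = $28,609,560.20.
Subtracting fixed costs: EBIT = $28,609,560.20 − $14,637,000 = $13,972,560.20.
Degree of operating leverage = $28,609,560.20 / $13,972,560.20 = 2.0476.
Operating income changes by 2.0476 × -20.0% = -41.0%.

-41.0%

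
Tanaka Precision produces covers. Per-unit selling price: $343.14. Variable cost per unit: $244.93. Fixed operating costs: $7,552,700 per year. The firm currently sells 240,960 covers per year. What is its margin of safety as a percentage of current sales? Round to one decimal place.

Unit CM = price − variable cost = $343.14 − $244.93 = $98.21. Break-even units = $7,552,700 ÷ $98.21 = 76,903.57; break-even revenue = 76,903.57 × $343.14 = $26,388,692.37.
Actual sales revenue = 240,960 × $343.14 = $82,683,014.40.
Margin of safety = ($82,683,014.40 − $26,388,692.37) ÷ $82,683,014.40 = 68.1%.

68.1%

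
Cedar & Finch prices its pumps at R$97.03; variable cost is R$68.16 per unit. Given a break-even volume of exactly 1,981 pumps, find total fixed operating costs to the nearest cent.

R$57,191.47

Unit CM = price − variable cost = R$97.03 − R$68.16 = R$28.87.
Fixed costs = break-even units × CM = 1,981 × R$28.87 = R$57,191.47.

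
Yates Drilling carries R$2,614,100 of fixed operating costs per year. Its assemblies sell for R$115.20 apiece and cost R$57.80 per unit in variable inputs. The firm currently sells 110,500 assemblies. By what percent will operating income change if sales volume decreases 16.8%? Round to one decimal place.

Contribution at this volume is 110,500 × R$57.40 = R$6,342,700.00.
EBIT = R$6,342,700.00 − R$2,614,100 = R$3,728,600.00.
So DOL = total CM / EBIT = R$6,342,700.00 / R$3,728,600.00 = 1.7011.
Operating income changes by 1.7011 × -16.8% = -28.6%.

-28.6%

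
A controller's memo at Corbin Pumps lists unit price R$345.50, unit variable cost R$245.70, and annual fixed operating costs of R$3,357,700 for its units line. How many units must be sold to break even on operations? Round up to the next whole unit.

33,645 units

Contribution margin per unit = R$345.50 − R$245.70 = R$99.80.
Break-even volume = fixed costs ÷ CM per unit = R$3,357,700 ÷ R$99.80 = 33,644.29, so 33,645 units.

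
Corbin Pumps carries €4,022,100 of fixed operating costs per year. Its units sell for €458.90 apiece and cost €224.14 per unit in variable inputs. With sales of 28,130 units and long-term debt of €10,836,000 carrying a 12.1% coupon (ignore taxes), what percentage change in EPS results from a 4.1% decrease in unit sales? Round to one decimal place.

At 28,130 units, contribution = 28,130 × €234.76 = €6,603,798.80.
Subtracting fixed costs: EBIT = €6,603,798.80 − €4,022,100 = €2,581,698.80.
Interest = €1,311,156.00, so EBIT − I = €1,270,542.80.
Degree of combined leverage = contribution ÷ (EBIT − I) = €6,603,798.80 ÷ €1,270,542.80 = 5.1976.
%ΔEPS = DCL × %ΔSales = 5.1976 × -4.1% = -21.3%.

-21.3%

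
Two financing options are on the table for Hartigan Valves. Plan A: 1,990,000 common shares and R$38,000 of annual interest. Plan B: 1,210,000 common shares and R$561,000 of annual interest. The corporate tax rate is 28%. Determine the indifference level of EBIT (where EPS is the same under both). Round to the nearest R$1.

R$1,372,321

At indifference, (EBIT − 38,000)(1 − t)/1,990,000 = (EBIT − 561,000)(1 − t)/1,210,000.
Cancelling (1 − t) and cross-multiplying: 1,210,000·(EBIT − 38,000) = 1,990,000·(EBIT − 561,000).
EBIT × (1,990,000 − 1,210,000) = 561,000 × 1,990,000 − 38,000 × 1,210,000 = 1,070,410,000,000, so EBIT = 1,070,410,000,000 ÷ 780,000 = 1,372,320.51.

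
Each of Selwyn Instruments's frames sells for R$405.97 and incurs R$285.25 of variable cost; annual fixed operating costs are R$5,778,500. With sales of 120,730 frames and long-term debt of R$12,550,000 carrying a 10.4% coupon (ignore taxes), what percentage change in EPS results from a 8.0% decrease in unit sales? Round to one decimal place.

Total contribution margin = 120,730 × R$120.72 = R$14,574,525.60.
Operating income = contribution − fixed costs = R$14,574,525.60 − R$5,778,500 = R$8,796,025.60.
Interest = R$1,305,200.00, so EBIT − I = R$7,490,825.60.
DCL = total CM / (EBIT − I) = R$14,574,525.60 / R$7,490,825.60 = 1.9457.
EPS therefore changes by 1.9457 × (-8.0%) = -15.6%.

-15.6%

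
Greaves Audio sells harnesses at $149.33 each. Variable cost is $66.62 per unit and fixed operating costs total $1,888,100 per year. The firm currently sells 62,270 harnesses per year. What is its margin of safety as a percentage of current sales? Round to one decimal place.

Contribution margin per unit = $149.33 − $66.62 = $82.71. Break-even units = $1,888,100 ÷ $82.71 = 22,827.95; break-even revenue = 22,827.95 × $149.33 = $3,408,898.23.
Actual sales revenue = 62,270 × $149.33 = $9,298,779.10.
Margin of safety = ($9,298,779.10 − $3,408,898.23) ÷ $9,298,779.10 = 63.3%.

63.3%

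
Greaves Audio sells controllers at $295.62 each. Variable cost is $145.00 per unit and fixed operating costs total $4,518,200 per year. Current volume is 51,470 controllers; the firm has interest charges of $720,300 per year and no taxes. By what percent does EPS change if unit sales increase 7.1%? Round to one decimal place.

+21.9%

At 51,470 units, contribution = 51,470 × $150.62 = $7,752,411.40.
Operating income = contribution − fixed costs = $7,752,411.40 − $4,518,200 = $3,234,211.40.
After interest of $720,300.00, pre-tax earnings = $2,513,911.40.
Degree of combined leverage = contribution ÷ (EBIT − I) = $7,752,411.40 ÷ $2,513,911.40 = 3.0838.
EPS therefore changes by 3.0838 × (+7.1%) = +21.9%.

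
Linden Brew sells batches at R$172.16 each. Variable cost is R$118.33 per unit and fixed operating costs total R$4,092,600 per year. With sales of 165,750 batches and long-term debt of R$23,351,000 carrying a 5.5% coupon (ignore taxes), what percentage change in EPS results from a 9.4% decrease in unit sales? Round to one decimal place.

At 165,750 units, contribution = 165,750 × R$53.83 = R$8,922,322.50.
EBIT = R$8,922,322.50 − R$4,092,600 = R$4,829,722.50.
After interest of R$1,284,305.00, pre-tax earnings = R$3,545,417.50.
Degree of combined leverage = contribution ÷ (EBIT − I) = R$8,922,322.50 ÷ R$3,545,417.50 = 2.5166.
%ΔEPS = DCL × %ΔSales = 2.5166 × -9.4% = -23.7%.

-23.7%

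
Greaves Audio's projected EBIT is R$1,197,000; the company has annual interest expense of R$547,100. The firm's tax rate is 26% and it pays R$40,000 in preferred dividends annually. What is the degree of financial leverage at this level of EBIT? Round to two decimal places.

Interest = R$547,100.00.
Pre-tax preferred-dividend burden = R$40,000 ÷ (1 − 0.26) = R$54,054.05.
DFL = EBIT ÷ [EBIT − I − D_p/(1−t)] = R$1,197,000 ÷ [R$1,197,000 − R$547,100.00 − R$54,054.05] = R$1,197,000 ÷ R$595,845.95 = 2.0089.

2.01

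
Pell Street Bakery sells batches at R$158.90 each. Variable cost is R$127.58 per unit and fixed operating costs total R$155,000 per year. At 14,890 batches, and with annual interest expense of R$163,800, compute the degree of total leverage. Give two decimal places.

3.16

At 14,890 units, contribution = 14,890 × R$31.32 = R$466,354.80.
Subtracting fixed costs: EBIT = R$466,354.80 − R$155,000 = R$311,354.80. Interest = R$163,800.00, so EBIT − I = R$147,554.80.
DCL = contribution ÷ (EBIT − I) = R$466,354.80 ÷ R$147,554.80 = 3.1606.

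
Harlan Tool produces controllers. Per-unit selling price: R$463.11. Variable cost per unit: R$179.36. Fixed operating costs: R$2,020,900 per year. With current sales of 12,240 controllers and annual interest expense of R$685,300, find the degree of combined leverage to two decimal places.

At 12,240 units, contribution = 12,240 × R$283.75 = R$3,473,100.00.
Subtracting fixed costs: EBIT = R$3,473,100.00 − R$2,020,900 = R$1,452,200.00. Interest = R$685,300.00.
DOL = R$3,473,100.00 ÷ R$1,452,200.00 = 2.3916; DFL = R$1,452,200.00 ÷ R$766,900.00 = 1.8936.
Combined leverage = 2.3916 × 1.8936 = 4.5287.

4.53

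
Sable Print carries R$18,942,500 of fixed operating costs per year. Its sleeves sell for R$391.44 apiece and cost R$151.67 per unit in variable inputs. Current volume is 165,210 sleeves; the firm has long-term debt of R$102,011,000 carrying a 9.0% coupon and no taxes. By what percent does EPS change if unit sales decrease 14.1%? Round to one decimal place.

-48.6%

Total contribution margin = 165,210 × R$239.77 = R$39,612,401.70.
EBIT = R$39,612,401.70 − R$18,942,500 = R$20,669,901.70.
Interest = R$9,180,990.00, so EBIT − I = R$11,488,911.70.
Degree of combined leverage = contribution ÷ (EBIT − I) = R$39,612,401.70 ÷ R$11,488,911.70 = 3.4479.
%ΔEPS = DCL × %ΔSales = 3.4479 × -14.1% = -48.6%.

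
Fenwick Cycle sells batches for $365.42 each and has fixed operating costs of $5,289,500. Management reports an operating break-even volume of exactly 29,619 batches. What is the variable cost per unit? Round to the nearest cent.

$186.84

Contribution per unit must be FC / Q = $5,289,500 / 29,619 = $178.5847.
Variable cost per unit = $365.42 − $178.5847 = $186.84.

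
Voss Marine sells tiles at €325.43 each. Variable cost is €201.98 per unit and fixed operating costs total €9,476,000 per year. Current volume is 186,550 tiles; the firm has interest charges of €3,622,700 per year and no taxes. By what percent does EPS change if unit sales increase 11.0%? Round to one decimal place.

+25.5%

Total contribution margin = 186,550 × €123.45 = €23,029,597.50.
Operating income = contribution − fixed costs = €23,029,597.50 − €9,476,000 = €13,553,597.50.
Interest = €3,622,700.00, so EBIT − I = €9,930,897.50.
Degree of combined leverage = contribution ÷ (EBIT − I) = €23,029,597.50 ÷ €9,930,897.50 = 2.3190.
%ΔEPS = DCL × %ΔSales = 2.3190 × +11.0% = +25.5%.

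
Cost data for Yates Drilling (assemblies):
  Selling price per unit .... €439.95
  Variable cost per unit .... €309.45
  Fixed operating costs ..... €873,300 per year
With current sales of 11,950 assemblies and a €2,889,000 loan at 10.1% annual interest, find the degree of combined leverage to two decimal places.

Contribution at this volume is 11,950 × €130.50 = €1,559,475.00.
Subtracting fixed costs: EBIT = €1,559,475.00 − €873,300 = €686,175.00. Interest = €291,789.00, so EBIT − I = €394,386.00.
DCL = contribution ÷ (EBIT − I) = €1,559,475.00 ÷ €394,386.00 = 3.9542.

3.95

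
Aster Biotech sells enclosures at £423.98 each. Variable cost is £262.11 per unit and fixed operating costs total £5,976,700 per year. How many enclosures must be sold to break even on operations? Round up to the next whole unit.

Unit CM = price − variable cost = £423.98 − £262.11 = £161.87.
Break-even volume = fixed costs ÷ CM per unit = £5,976,700 ÷ £161.87 = 36,922.84, so 36,923 enclosures.

36,923 enclosures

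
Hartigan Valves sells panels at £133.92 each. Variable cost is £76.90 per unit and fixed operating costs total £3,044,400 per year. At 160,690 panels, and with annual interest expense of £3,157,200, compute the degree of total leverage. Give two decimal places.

3.09

At 160,690 units, contribution = 160,690 × £57.02 = £9,162,543.80.
Operating income = contribution − fixed costs = £9,162,543.80 − £3,044,400 = £6,118,143.80. Interest = £3,157,200.00.
DOL = £9,162,543.80 ÷ £6,118,143.80 = 1.4976; DFL = £6,118,143.80 ÷ £2,960,943.80 = 2.0663.
DCL = DOL × DFL = 1.4976 × 2.0663 = 3.0945.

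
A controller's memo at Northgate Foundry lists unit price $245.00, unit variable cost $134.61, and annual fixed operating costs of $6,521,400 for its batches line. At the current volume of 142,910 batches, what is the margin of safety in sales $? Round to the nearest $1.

Each unit contributes $245.00 − $134.61 = $110.39. Break-even units = $6,521,400 ÷ $110.39 = 59,076.00; break-even revenue = 59,076.00 × $245.00 = $14,473,620.80.
Current sales = 142,910 × $245.00 = $35,012,950.00.
Margin of safety = $35,012,950.00 − $14,473,620.80 = $20,539,329.

$20,539,329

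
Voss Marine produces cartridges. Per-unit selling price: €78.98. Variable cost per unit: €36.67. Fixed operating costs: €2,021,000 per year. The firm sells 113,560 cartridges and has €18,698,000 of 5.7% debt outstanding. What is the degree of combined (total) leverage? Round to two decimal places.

Contribution at this volume is 113,560 × €42.31 = €4,804,723.60.
EBIT = €4,804,723.60 − €2,021,000 = €2,783,723.60. Interest = €1,065,786.00, so EBIT − I = €1,717,937.60.
Degree of total leverage = total CM / (EBIT − interest) = €4,804,723.60 / €1,717,937.60 = 2.7968.

2.80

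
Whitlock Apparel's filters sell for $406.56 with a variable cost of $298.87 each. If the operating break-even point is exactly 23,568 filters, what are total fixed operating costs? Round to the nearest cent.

$2,538,037.92

Unit CM = price − variable cost = $406.56 − $298.87 = $107.69.
Fixed costs = break-even units × CM = 23,568 × $107.69 = $2,538,037.92.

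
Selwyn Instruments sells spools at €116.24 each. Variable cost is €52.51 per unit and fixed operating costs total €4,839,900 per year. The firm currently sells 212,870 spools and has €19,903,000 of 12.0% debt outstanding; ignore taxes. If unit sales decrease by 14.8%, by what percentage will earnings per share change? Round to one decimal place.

-31.7%

At 212,870 units, contribution = 212,870 × €63.73 = €13,566,205.10.
Operating income = contribution − fixed costs = €13,566,205.10 − €4,839,900 = €8,726,305.10.
Interest = €2,388,360.00, so EBIT − I = €6,337,945.10.
Degree of combined leverage = contribution ÷ (EBIT − I) = €13,566,205.10 ÷ €6,337,945.10 = 2.1405.
%ΔEPS = DCL × %ΔSales = 2.1405 × -14.8% = -31.7%.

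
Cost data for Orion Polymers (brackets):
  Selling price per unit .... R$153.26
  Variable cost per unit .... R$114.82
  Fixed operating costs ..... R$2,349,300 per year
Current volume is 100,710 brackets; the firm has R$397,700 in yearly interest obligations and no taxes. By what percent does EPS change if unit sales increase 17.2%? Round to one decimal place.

+59.2%

At 100,710 units, contribution = 100,710 × R$38.44 = R$3,871,292.40.
Operating income = contribution − fixed costs = R$3,871,292.40 − R$2,349,300 = R$1,521,992.40.
Interest = R$397,700.00, so EBIT − I = R$1,124,292.40.
DCL = total CM / (EBIT − I) = R$3,871,292.40 / R$1,124,292.40 = 3.4433.
EPS therefore changes by 3.4433 × (+17.2%) = +59.2%.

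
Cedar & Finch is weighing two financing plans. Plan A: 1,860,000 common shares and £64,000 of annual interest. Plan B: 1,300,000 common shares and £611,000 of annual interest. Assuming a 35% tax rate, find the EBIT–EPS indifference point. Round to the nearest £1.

£1,880,821

At indifference, (EBIT − 64,000)(1 − t)/1,860,000 = (EBIT − 611,000)(1 − t)/1,300,000.
Cancelling (1 − t) and cross-multiplying: 1,300,000·(EBIT − 64,000) = 1,860,000·(EBIT − 611,000).
Solving, EBIT = (611,000·1,860,000 − 64,000·1,300,000) / (1,860,000 − 1,300,000) = 1,053,260,000,000 / 560,000 = 1,880,821.43.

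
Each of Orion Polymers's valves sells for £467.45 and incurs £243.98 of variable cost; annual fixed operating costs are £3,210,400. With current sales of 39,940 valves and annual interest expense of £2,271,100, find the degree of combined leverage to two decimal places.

2.59

Contribution at this volume is 39,940 × £223.47 = £8,925,391.80.
Operating income = contribution − fixed costs = £8,925,391.80 − £3,210,400 = £5,714,991.80. Interest = £2,271,100.00, so EBIT − I = £3,443,891.80.
Degree of total leverage = total CM / (EBIT − interest) = £8,925,391.80 / £3,443,891.80 = 2.5917.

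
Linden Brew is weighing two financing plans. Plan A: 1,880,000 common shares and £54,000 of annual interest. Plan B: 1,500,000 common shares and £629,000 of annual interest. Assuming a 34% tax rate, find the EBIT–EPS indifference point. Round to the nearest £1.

Set EPS_A = EPS_B: (EBIT − £54,000)(1 − 0.34) ÷ 1,880,000 = (EBIT − £629,000)(1 − 0.34) ÷ 1,500,000.
Cancelling (1 − t) and cross-multiplying: 1,500,000·(EBIT − 54,000) = 1,880,000·(EBIT − 629,000).
Solving, EBIT = (629,000·1,880,000 − 54,000·1,500,000) / (1,880,000 − 1,500,000) = 1,101,520,000,000 / 380,000 = 2,898,736.84.

£2,898,737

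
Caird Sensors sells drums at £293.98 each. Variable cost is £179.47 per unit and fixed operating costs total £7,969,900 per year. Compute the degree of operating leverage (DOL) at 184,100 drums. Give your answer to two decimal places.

1.61

Total contribution margin = 184,100 × £114.51 = £21,081,291.00.
Subtracting fixed costs: EBIT = £21,081,291.00 − £7,969,900 = £13,111,391.00.
Degree of operating leverage = £21,081,291.00 / £13,111,391.00 = 1.6079.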